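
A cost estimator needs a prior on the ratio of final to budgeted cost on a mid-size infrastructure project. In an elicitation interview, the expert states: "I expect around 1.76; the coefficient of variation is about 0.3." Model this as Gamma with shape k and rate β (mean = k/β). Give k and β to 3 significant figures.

For Gamma(k, rate β): mean = k/β, variance = k/β², so CV = 1/√k.
CV = 0.3, hence k = 1/CV² = 11.1.
Then β = k/mean = 11.1/1.76 = 6.31.

k ≈ 11.1, β ≈ 6.31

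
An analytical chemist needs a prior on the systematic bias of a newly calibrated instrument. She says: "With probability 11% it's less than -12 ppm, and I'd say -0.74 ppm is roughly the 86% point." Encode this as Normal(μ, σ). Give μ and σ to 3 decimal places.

For Normal(μ,σ), the p-quantile is μ + z_p·σ. Here z_{0.11} = -1.227, z_{0.86} = 1.08.
So -12 = μ − 1.227σ and -0.74 = μ + 1.08σ.
Subtracting: σ = (-0.74 − -12)/(1.08 − (-1.227)) = 4.881.
Then μ = -12 − (-1.227)·4.881 = -6.013.

μ = -6.013, σ = 4.881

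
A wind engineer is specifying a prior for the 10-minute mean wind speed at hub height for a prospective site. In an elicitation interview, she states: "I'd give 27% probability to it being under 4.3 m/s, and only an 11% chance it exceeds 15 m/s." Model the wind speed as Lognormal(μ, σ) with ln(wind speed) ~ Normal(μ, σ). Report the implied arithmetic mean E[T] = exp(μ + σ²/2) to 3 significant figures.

E[T] ≈ 8.21 m/s

If T ~ Lognormal(μ,σ) then ln T ~ Normal(μ,σ), so the p-quantile of ln T is μ + z_p·σ.
ln(4.3) = 1.459 and ln(15) = 2.708; z_{0.27} = -0.6128, z_{0.89} = 1.227.
σ = (2.708 − 1.459)/(1.227 − (-0.6128)) = 0.679.
μ = 1.459 − (-0.6128)·0.679 = 1.875.
E[T] = exp(μ + σ²/2) = exp(1.875 + 0.2307) = 8.21 m/s.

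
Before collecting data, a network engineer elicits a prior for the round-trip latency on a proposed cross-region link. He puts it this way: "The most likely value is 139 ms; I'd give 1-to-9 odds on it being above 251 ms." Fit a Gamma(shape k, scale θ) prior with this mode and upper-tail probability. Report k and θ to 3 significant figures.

Gamma(k,θ) with k>1 has mode (k−1)θ, so θ = 139/(k−1).
Need P(X < 251) = 0.9 with θ tied to k this way. Start at k = 2, θ = 139: P(X<251) ≈ 0.539.
Too low — raise k to concentrate. Iterating converges to k ≈ 6.45.
Then θ = 139/(6.45−1) ≈ 25.5.

k ≈ 6.45, θ ≈ 25.5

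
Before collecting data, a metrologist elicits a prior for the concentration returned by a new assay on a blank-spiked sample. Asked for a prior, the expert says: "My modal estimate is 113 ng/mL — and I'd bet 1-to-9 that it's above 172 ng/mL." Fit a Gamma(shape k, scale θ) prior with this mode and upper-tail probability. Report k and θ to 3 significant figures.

k ≈ 11.6, θ ≈ 10.7

Gamma(k,θ) with k>1 has mode (k−1)θ, so θ = 113/(k−1).
Need P(X < 172) = 0.9 with θ tied to k this way. Start at k = 2, θ = 113: P(X<172) ≈ 0.450.
Too low — raise k to concentrate. Iterating converges to k ≈ 11.6.
Then θ = 113/(11.6−1) ≈ 10.7.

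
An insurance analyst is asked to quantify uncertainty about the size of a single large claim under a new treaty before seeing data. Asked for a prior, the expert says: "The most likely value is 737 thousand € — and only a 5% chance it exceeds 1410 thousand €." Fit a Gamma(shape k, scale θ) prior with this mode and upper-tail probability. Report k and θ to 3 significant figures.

Gamma(k,θ) with k>1 has mode (k−1)θ, so θ = 737/(k−1).
Need P(X < 1410) = 0.95 with θ tied to k this way. Start at k = 2, θ = 737: P(X<1410) ≈ 0.570.
Too low — raise k to concentrate. Iterating converges to k ≈ 7.6.
Then θ = 737/(7.6−1) ≈ 112.

k ≈ 7.6, θ ≈ 112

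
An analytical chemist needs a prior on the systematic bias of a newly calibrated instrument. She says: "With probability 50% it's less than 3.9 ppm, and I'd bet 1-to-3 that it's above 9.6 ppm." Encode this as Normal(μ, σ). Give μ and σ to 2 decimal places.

For Normal(μ,σ), the p-quantile is μ + z_p·σ. Here z_{0.5} = 0, z_{0.75} = 0.6745.
So 3.9 = μ + 0σ and 9.6 = μ + 0.6745σ.
Subtracting: σ = (9.6 − 3.9)/(0.6745 − (0)) = 8.45.
Then μ = 3.9 − (0)·8.45 = 3.90.

μ = 3.90, σ = 8.45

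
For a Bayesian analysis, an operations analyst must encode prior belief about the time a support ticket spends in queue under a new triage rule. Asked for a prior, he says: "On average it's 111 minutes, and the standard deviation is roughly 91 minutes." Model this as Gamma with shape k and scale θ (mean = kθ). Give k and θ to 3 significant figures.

k ≈ 1.49, θ ≈ 74.6

For Gamma(k, scale θ): mean = kθ, variance = kθ², so CV = 1/√k.
CV = SD/mean = 91/111 = 0.8198, hence k = 1/CV² = 1.49.
Then θ = mean/k = 111/1.49 = 74.6.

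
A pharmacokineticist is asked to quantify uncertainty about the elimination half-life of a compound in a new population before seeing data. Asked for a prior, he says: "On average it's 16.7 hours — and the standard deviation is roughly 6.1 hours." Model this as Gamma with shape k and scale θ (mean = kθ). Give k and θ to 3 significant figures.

k ≈ 7.5, θ ≈ 2.23

For Gamma(k, scale θ): mean = kθ, variance = kθ², so CV = 1/√k.
CV = SD/mean = 6.1/16.7 = 0.3653, hence k = 1/CV² = 7.5.
Then θ = mean/k = 16.7/7.5 = 2.23.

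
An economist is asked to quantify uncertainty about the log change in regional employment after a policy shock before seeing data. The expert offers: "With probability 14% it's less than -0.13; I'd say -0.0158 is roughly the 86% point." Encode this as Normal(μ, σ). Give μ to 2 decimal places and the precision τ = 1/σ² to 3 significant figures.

For Normal(μ,σ), the p-quantile is μ + z_p·σ. Here z_{0.14} = -1.08, z_{0.86} = 1.08.
So -0.13 = μ − 1.08σ and -0.0158 = μ + 1.08σ.
Subtracting: σ = (-0.0158 − -0.13)/(1.08 − (-1.08)) = 0.05.
Then μ = -0.13 − (-1.08)·0.05 = -0.07.
Precision τ = 1/σ² = 1/0.05285² = 358.

μ = -0.07, τ = 358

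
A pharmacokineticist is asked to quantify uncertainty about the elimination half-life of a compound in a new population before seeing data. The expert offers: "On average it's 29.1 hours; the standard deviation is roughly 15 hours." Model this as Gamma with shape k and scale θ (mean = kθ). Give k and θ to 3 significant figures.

For Gamma(k, scale θ): mean = kθ, variance = kθ², so CV = 1/√k.
CV = SD/mean = 15/29.1 = 0.5155, hence k = 1/CV² = 3.76.
Then θ = mean/k = 29.1/3.76 = 7.73.

k ≈ 3.76, θ ≈ 7.73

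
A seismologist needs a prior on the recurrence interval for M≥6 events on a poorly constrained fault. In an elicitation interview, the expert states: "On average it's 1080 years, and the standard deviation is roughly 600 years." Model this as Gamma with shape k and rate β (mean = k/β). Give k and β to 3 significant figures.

k ≈ 3.24, β ≈ 0.003

For Gamma(k, rate β): mean = k/β, variance = k/β², so CV = 1/√k.
CV = SD/mean = 600/1080 = 0.5556, hence k = 1/CV² = 3.24.
Then β = k/mean = 3.24/1080 = 0.003.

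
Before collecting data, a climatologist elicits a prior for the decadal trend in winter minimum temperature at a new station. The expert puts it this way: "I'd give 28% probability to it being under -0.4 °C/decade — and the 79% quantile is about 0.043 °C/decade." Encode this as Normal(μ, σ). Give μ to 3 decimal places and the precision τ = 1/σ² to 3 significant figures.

μ = -0.214, τ = 9.83

For Normal(μ,σ), the p-quantile is μ + z_p·σ. Here z_{0.28} = -0.5828, z_{0.79} = 0.8064.
So -0.4 = μ − 0.5828σ and 0.043 = μ + 0.8064σ.
Subtracting: σ = (0.043 − -0.4)/(0.8064 − (-0.5828)) = 0.319.
Then μ = -0.4 − (-0.5828)·0.319 = -0.214.
Precision τ = 1/σ² = 1/0.3189² = 9.83.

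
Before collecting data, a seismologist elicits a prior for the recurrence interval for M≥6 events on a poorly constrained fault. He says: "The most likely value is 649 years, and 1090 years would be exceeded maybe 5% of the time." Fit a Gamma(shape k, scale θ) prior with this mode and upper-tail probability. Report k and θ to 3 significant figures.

k ≈ 11.4, θ ≈ 62.5

Gamma(k,θ) with k>1 has mode (k−1)θ, so θ = 649/(k−1).
Need P(X < 1090) = 0.95 with θ tied to k this way. Start at k = 2, θ = 649: P(X<1090) ≈ 0.500.
Too low — raise k to concentrate. Iterating converges to k ≈ 11.4.
Then θ = 649/(11.4−1) ≈ 62.5.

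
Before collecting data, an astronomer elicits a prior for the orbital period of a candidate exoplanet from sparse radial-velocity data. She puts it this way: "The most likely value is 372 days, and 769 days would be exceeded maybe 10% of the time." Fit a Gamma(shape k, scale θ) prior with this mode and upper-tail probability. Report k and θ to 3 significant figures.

k ≈ 4.64, θ ≈ 102

Gamma(k,θ) with k>1 has mode (k−1)θ, so θ = 372/(k−1).
Need P(X < 769) = 0.9 with θ tied to k this way. Start at k = 2, θ = 372: P(X<769) ≈ 0.612.
Too low — raise k to concentrate. Iterating converges to k ≈ 4.64.
Then θ = 372/(4.64−1) ≈ 102.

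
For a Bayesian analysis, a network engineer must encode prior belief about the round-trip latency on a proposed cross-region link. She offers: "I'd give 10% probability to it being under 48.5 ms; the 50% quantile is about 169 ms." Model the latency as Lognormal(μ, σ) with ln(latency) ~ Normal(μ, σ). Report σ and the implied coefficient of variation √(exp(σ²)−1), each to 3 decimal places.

σ ≈ 0.974, CV ≈ 1.258

If T ~ Lognormal(μ,σ) then ln T ~ Normal(μ,σ), so the p-quantile of ln T is μ + z_p·σ.
ln(48.5) = 3.882 and ln(169) = 5.13; z_{0.1} = -1.282, z_{0.5} = 0.
σ = (5.13 − 3.882)/(0 − (-1.282)) = 0.974.
μ = 3.882 − (-1.282)·0.974 = 5.130.
CV = √(exp(σ²)−1) = √(exp(0.9488)−1) = 1.258.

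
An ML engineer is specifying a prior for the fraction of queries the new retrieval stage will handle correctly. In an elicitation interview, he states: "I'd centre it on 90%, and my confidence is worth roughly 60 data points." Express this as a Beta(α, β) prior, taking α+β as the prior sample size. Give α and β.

α = 54, β = 6

Under the effective-sample-size interpretation, Beta(α, β) has prior mean α/(α+β) and prior sample size α+β.
So α+β = 60 and α/(α+β) = 0.9, giving α = 0.9·60 = 54 and β = 60 − 54 = 6.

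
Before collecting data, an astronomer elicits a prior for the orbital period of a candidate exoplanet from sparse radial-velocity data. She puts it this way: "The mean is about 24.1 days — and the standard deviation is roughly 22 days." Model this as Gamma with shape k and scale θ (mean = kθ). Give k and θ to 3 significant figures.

For Gamma(k, scale θ): mean = kθ, variance = kθ², so CV = 1/√k.
CV = SD/mean = 22/24.1 = 0.9129, hence k = 1/CV² = 1.2.
Then θ = mean/k = 24.1/1.2 = 20.1.

k ≈ 1.2, θ ≈ 20.1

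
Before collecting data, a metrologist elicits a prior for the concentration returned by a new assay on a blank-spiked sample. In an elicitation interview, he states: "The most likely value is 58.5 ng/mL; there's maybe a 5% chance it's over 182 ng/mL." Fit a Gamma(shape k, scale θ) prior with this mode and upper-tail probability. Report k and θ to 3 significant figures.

Gamma(k,θ) with k>1 has mode (k−1)θ, so θ = 58.5/(k−1).
Need P(X < 182) = 0.95 with θ tied to k this way. Start at k = 2, θ = 58.5: P(X<182) ≈ 0.817.
Too low — raise k to concentrate. Iterating converges to k ≈ 3.05.
Then θ = 58.5/(3.05−1) ≈ 28.6.

k ≈ 3.05, θ ≈ 28.6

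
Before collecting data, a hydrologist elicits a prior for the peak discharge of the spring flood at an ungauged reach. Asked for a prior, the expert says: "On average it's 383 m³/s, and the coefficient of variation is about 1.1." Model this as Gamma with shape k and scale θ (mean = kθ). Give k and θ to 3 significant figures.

k ≈ 0.826, θ ≈ 463

For Gamma(k, scale θ): mean = kθ, variance = kθ², so CV = 1/√k.
CV = 1.1, hence k = 1/CV² = 0.826.
Then θ = mean/k = 383/0.826 = 463.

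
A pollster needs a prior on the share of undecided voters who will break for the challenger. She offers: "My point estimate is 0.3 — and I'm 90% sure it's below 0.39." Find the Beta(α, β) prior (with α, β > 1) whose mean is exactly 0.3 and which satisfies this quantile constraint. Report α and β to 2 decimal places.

With mean 0.3 fixed, write α = 0.3s, β = 0.7s where s = α+β.
Need P(θ < 0.39) = 0.9 under Beta(0.3s, 0.7s). Normal approximation: (q−m)/√(m(1−m)/s) ≈ z_{0.9} = 1.28, so s ≈ 0.3·0.7·(1.28)²/(0.39−0.3)² = 42.6.
At s = 42.6: P(θ<0.39) ≈ 0.897. Adjusting to match 0.9 gives s ≈ 43.99.
So α = 0.3·43.99 ≈ 13.20, β = 0.7·43.99 ≈ 30.79.

α ≈ 13.20, β ≈ 30.79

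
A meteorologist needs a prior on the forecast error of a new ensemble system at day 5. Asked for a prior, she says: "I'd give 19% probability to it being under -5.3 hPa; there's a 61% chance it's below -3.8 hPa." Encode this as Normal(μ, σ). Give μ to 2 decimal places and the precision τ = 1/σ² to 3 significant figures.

The p-quantile of Normal(μ,σ) is μ + z_p·σ, with z_{0.19} = -0.8779 and z_{0.61} = 0.2793.
Eliminate σ: μ = (z₂·x₁ − z₁·x₂)/(z₂ − z₁) = (0.2793·-5.3 − (-0.8779)·-3.8)/1.157 = -4.16.
Then σ = (x₂ − x₁)/(z₂ − z₁) = (-3.8 − -5.3)/1.157 = 1.30.
Precision τ = 1/σ² = 1/1.296² = 0.595.

μ = -4.16, τ = 0.595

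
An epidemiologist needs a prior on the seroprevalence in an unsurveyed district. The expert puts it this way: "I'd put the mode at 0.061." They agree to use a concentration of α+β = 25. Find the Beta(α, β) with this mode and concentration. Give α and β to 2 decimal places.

For α,β > 1 the Beta mode is (α−1)/(α+β−2). With α+β = 25, the mode is (α−1)/23.
Set (α−1)/23 = 0.061 → α = 1 + 0.061·23 = 2.40.
β = 25 − α = 22.60.

α = 2.40, β = 22.60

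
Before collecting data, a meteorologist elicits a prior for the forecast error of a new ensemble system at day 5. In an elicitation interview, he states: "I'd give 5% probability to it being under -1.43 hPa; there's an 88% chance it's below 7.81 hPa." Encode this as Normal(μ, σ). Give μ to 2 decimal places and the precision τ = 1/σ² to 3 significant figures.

μ = 3.96, τ = 0.0931

For Normal(μ,σ), the p-quantile is μ + z_p·σ. Here z_{0.05} = -1.645, z_{0.88} = 1.175.
So -1.43 = μ − 1.645σ and 7.81 = μ + 1.175σ.
Subtracting: σ = (7.81 − -1.43)/(1.175 − (-1.645)) = 3.28.
Then μ = -1.43 − (-1.645)·3.28 = 3.96.
Precision τ = 1/σ² = 1/3.277² = 0.0931.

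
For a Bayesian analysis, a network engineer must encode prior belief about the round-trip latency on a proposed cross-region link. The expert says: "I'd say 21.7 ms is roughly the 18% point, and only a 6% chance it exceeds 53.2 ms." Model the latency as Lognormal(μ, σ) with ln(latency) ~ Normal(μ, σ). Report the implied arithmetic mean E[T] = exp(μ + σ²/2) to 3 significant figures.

E[T] ≈ 32.3 ms

If T ~ Lognormal(μ,σ) then ln T ~ Normal(μ,σ), so the p-quantile of ln T is μ + z_p·σ.
ln(21.7) = 3.077 and ln(53.2) = 3.974; z_{0.18} = -0.9154, z_{0.94} = 1.555.
σ = (3.974 − 3.077)/(1.555 − (-0.9154)) = 0.363.
μ = 3.077 − (-0.9154)·0.363 = 3.410.
E[T] = exp(μ + σ²/2) = exp(3.410 + 0.0659) = 32.3 ms.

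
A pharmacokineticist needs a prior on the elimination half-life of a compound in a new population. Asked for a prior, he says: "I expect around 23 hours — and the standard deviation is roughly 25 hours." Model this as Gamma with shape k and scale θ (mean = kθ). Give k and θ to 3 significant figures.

k ≈ 0.846, θ ≈ 27.2

For Gamma(k, scale θ): mean = kθ, variance = kθ², so CV = 1/√k.
CV = SD/mean = 25/23 = 1.087, hence k = 1/CV² = 0.846.
Then θ = mean/k = 23/0.846 = 27.2.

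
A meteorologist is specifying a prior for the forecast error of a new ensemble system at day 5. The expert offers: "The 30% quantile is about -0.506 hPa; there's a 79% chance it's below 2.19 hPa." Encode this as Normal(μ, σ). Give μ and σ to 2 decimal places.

μ = 0.56, σ = 2.03

For Normal(μ,σ), the p-quantile is μ + z_p·σ. Here z_{0.3} = -0.5244, z_{0.79} = 0.8064.
So -0.506 = μ − 0.5244σ and 2.19 = μ + 0.8064σ.
Subtracting: σ = (2.19 − -0.506)/(0.8064 − (-0.5244)) = 2.03.
Then μ = -0.506 − (-0.5244)·2.03 = 0.56.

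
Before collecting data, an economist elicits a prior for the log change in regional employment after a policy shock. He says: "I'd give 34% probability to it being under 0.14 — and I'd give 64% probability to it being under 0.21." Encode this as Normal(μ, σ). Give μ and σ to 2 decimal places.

μ = 0.18, σ = 0.09

For Normal(μ,σ), the p-quantile is μ + z_p·σ. Here z_{0.34} = -0.4125, z_{0.64} = 0.3585.
So 0.14 = μ − 0.4125σ and 0.21 = μ + 0.3585σ.
Subtracting: σ = (0.21 − 0.14)/(0.3585 − (-0.4125)) = 0.09.
Then μ = 0.14 − (-0.4125)·0.09 = 0.18.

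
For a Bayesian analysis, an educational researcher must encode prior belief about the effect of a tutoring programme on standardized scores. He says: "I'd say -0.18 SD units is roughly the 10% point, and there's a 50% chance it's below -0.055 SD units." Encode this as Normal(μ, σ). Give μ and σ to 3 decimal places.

μ = -0.055, σ = 0.098

The p-quantile of Normal(μ,σ) is μ + z_p·σ, with z_{0.1} = -1.282 and z_{0.5} = 0.
Eliminate σ: μ = (z₂·x₁ − z₁·x₂)/(z₂ − z₁) = (0·-0.18 − (-1.282)·-0.055)/1.282 = -0.055.
Then σ = (x₂ − x₁)/(z₂ − z₁) = (-0.055 − -0.18)/1.282 = 0.098.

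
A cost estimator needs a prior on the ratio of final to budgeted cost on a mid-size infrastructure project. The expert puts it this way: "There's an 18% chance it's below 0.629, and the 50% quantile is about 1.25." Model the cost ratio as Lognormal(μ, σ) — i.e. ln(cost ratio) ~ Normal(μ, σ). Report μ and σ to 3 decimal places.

If T ~ Lognormal(μ,σ) then ln T ~ Normal(μ,σ), so the p-quantile of ln T is μ + z_p·σ.
ln(0.629) = -0.4636 and ln(1.25) = 0.2231; z_{0.18} = -0.9154, z_{0.5} = 0.
σ = (0.2231 − -0.4636)/(0 − (-0.9154)) = 0.750.
μ = -0.4636 − (-0.9154)·0.750 = 0.223.

μ ≈ 0.223, σ ≈ 0.750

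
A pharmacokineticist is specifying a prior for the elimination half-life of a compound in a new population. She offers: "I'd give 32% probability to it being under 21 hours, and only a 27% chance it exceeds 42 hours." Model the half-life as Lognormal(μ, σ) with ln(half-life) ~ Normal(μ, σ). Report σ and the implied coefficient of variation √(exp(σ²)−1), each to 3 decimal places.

σ ≈ 0.641, CV ≈ 0.714

If T ~ Lognormal(μ,σ) then ln T ~ Normal(μ,σ), so the p-quantile of ln T is μ + z_p·σ.
ln(21) = 3.045 and ln(42) = 3.738; z_{0.32} = -0.4677, z_{0.73} = 0.6128.
σ = (3.738 − 3.045)/(0.6128 − (-0.4677)) = 0.641.
μ = 3.045 − (-0.4677)·0.641 = 3.345.
CV = √(exp(σ²)−1) = √(exp(0.4115)−1) = 0.714.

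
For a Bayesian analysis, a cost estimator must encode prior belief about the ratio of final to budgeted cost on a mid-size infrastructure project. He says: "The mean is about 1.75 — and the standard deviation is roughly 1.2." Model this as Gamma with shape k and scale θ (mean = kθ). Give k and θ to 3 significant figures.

k ≈ 2.13, θ ≈ 0.823

For Gamma(k, scale θ): mean = kθ, variance = kθ², so CV = 1/√k.
CV = SD/mean = 1.2/1.75 = 0.6857, hence k = 1/CV² = 2.13.
Then θ = mean/k = 1.75/2.13 = 0.823.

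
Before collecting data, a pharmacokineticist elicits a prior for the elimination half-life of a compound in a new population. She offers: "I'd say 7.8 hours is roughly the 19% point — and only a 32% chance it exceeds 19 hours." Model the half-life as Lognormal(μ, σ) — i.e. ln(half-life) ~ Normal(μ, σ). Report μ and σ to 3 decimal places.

μ ≈ 2.635, σ ≈ 0.662

If T ~ Lognormal(μ,σ) then ln T ~ Normal(μ,σ), so the p-quantile of ln T is μ + z_p·σ.
ln(7.8) = 2.054 and ln(19) = 2.944; z_{0.19} = -0.8779, z_{0.68} = 0.4677.
σ = (2.944 − 2.054)/(0.4677 − (-0.8779)) = 0.662.
μ = 2.054 − (-0.8779)·0.662 = 2.635.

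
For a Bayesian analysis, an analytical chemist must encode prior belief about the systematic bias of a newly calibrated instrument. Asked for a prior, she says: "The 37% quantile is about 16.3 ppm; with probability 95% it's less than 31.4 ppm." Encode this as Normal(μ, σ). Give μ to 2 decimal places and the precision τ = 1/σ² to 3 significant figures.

The p-quantile of Normal(μ,σ) is μ + z_p·σ, with z_{0.37} = -0.3319 and z_{0.95} = 1.645.
Eliminate σ: μ = (z₂·x₁ − z₁·x₂)/(z₂ − z₁) = (1.645·16.3 − (-0.3319)·31.4)/1.977 = 18.84.
Then σ = (x₂ − x₁)/(z₂ − z₁) = (31.4 − 16.3)/1.977 = 7.64.
Precision τ = 1/σ² = 1/7.639² = 0.0171.

μ = 18.84, τ = 0.0171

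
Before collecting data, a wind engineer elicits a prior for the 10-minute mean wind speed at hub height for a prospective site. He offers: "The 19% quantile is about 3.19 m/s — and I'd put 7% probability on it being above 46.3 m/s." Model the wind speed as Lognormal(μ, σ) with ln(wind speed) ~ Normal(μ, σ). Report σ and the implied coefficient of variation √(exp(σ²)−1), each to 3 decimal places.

If T ~ Lognormal(μ,σ) then ln T ~ Normal(μ,σ), so the p-quantile of ln T is μ + z_p·σ.
ln(3.19) = 1.16 and ln(46.3) = 3.835; z_{0.19} = -0.8779, z_{0.93} = 1.476.
σ = (3.835 − 1.16)/(1.476 − (-0.8779)) = 1.137.
μ = 1.16 − (-0.8779)·1.137 = 2.158.
CV = √(exp(σ²)−1) = √(exp(1.2918)−1) = 1.625.

σ ≈ 1.137, CV ≈ 1.625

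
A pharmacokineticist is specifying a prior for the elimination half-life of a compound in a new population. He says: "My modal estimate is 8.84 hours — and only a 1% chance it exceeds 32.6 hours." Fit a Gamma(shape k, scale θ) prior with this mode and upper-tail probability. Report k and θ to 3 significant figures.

Gamma(k,θ) with k>1 has mode (k−1)θ, so θ = 8.84/(k−1).
Need P(X < 32.6) = 0.99 with θ tied to k this way. Start at k = 2, θ = 8.84: P(X<32.6) ≈ 0.883.
Too low — raise k to concentrate. Iterating converges to k ≈ 3.51.
Then θ = 8.84/(3.51−1) ≈ 3.52.

k ≈ 3.51, θ ≈ 3.52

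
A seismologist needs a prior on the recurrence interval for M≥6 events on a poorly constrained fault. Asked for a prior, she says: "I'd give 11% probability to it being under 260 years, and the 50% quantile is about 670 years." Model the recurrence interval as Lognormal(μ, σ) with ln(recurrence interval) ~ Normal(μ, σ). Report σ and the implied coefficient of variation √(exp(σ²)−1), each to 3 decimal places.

If T ~ Lognormal(μ,σ) then ln T ~ Normal(μ,σ), so the p-quantile of ln T is μ + z_p·σ.
ln(260) = 5.561 and ln(670) = 6.507; z_{0.11} = -1.227, z_{0.5} = 0.
σ = (6.507 − 5.561)/(0 − (-1.227)) = 0.772.
μ = 5.561 − (-1.227)·0.772 = 6.507.
CV = √(exp(σ²)−1) = √(exp(0.5956)−1) = 0.902.

σ ≈ 0.772, CV ≈ 0.902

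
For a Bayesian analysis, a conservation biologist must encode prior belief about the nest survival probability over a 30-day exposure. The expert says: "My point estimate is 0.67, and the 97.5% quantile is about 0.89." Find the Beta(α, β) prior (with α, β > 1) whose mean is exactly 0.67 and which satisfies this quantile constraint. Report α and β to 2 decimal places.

α ≈ 8.33, β ≈ 4.10

With mean 0.67 fixed, write α = 0.67s, β = 0.33s where s = α+β.
Need P(θ < 0.89) = 0.975 under Beta(0.67s, 0.33s). Normal approximation: (q−m)/√(m(1−m)/s) ≈ z_{0.975} = 1.96, so s ≈ 0.67·0.33·(1.96)²/(0.89−0.67)² = 17.5.
At s = 17.5: P(θ<0.89) ≈ 0.991. Adjusting to match 0.975 gives s ≈ 12.43.
So α = 0.67·12.43 ≈ 8.33, β = 0.33·12.43 ≈ 4.10.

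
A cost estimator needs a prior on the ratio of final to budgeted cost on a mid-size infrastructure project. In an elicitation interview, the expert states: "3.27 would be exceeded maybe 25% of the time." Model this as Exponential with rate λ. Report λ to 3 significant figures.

λ ≈ 0.424

P(T > 3.27) = e^(−λ·3.27) = 0.25, so λ = −ln(0.25)/3.27 = 0.424.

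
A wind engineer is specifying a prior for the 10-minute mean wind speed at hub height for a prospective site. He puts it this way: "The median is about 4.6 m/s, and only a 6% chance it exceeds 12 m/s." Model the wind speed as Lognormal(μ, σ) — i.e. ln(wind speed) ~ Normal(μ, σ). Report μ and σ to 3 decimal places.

μ ≈ 1.526, σ ≈ 0.617

If T ~ Lognormal(μ,σ) then ln T ~ Normal(μ,σ), so the p-quantile of ln T is μ + z_p·σ.
ln(4.6) = 1.526 and ln(12) = 2.485; z_{0.5} = 0, z_{0.94} = 1.555.
σ = (2.485 − 1.526)/(1.555 − (0)) = 0.617.
μ = 1.526 − (0)·0.617 = 1.526.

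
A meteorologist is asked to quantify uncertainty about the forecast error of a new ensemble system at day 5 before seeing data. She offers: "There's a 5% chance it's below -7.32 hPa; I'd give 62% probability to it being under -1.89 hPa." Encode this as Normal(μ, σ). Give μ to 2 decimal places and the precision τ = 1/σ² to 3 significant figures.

For Normal(μ,σ), the p-quantile is μ + z_p·σ. Here z_{0.05} = -1.645, z_{0.62} = 0.3055.
So -7.32 = μ − 1.645σ and -1.89 = μ + 0.3055σ.
Subtracting: σ = (-1.89 − -7.32)/(0.3055 − (-1.645)) = 2.78.
Then μ = -7.32 − (-1.645)·2.78 = -2.74.
Precision τ = 1/σ² = 1/2.784² = 0.129.

μ = -2.74, τ = 0.129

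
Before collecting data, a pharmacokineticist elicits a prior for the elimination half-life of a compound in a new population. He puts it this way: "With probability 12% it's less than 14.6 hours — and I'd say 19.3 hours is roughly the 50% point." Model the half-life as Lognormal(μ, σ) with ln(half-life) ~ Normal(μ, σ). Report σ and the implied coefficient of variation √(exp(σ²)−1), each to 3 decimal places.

If T ~ Lognormal(μ,σ) then ln T ~ Normal(μ,σ), so the p-quantile of ln T is μ + z_p·σ.
ln(14.6) = 2.681 and ln(19.3) = 2.96; z_{0.12} = -1.175, z_{0.5} = 0.
σ = (2.96 − 2.681)/(0 − (-1.175)) = 0.238.
μ = 2.681 − (-1.175)·0.238 = 2.960.
CV = √(exp(σ²)−1) = √(exp(0.0564)−1) = 0.241.

σ ≈ 0.238, CV ≈ 0.241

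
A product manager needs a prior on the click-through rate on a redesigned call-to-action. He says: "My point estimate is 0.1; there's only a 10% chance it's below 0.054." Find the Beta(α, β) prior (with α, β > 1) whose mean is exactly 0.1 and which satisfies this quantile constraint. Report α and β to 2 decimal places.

α ≈ 5.91, β ≈ 53.23

With mean 0.1 fixed, write α = 0.1s, β = 0.9s where s = α+β.
Need P(θ < 0.054) = 0.1 under Beta(0.1s, 0.9s). Normal approximation: (q−m)/√(m(1−m)/s) ≈ z_{0.1} = -1.28, so s ≈ 0.1·0.9·(-1.28)²/(0.054−0.1)² = 69.9.
At s = 69.9: P(θ<0.054) ≈ 0.079. Adjusting to match 0.1 gives s ≈ 59.14.
So α = 0.1·59.14 ≈ 5.91, β = 0.9·59.14 ≈ 53.23.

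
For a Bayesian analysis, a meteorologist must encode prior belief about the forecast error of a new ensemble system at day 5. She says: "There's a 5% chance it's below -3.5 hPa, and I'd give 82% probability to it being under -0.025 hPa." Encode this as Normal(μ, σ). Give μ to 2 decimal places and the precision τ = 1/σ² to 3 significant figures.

For Normal(μ,σ), the p-quantile is μ + z_p·σ. Here z_{0.05} = -1.645, z_{0.82} = 0.9154.
So -3.5 = μ − 1.645σ and -0.025 = μ + 0.9154σ.
Subtracting: σ = (-0.025 − -3.5)/(0.9154 − (-1.645)) = 1.36.
Then μ = -3.5 − (-1.645)·1.36 = -1.27.
Precision τ = 1/σ² = 1/1.357² = 0.543.

μ = -1.27, τ = 0.543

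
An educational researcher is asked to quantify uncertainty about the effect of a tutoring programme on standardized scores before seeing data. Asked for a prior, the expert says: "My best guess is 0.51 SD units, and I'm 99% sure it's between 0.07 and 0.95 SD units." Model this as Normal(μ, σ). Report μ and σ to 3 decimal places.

μ = 0.510, σ = 0.171

A symmetric 99% interval runs μ ± z·σ with z = 2.576.
Half-width = 0.44, so σ = 0.44/2.576 = 0.171.
μ is the stated best guess, 0.510.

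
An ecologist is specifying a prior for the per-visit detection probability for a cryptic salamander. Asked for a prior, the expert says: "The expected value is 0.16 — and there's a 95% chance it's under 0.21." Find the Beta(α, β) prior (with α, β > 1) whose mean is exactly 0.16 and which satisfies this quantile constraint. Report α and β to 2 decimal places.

α ≈ 25.45, β ≈ 133.60

With mean 0.16 fixed, write α = 0.16s, β = 0.84s where s = α+β.
Need P(θ < 0.21) = 0.95 under Beta(0.16s, 0.84s). Normal approximation: (q−m)/√(m(1−m)/s) ≈ z_{0.95} = 1.64, so s ≈ 0.16·0.84·(1.64)²/(0.21−0.16)² = 145.5.
At s = 145.5: P(θ<0.21) ≈ 0.943. Adjusting to match 0.95 gives s ≈ 159.05.
So α = 0.16·159.05 ≈ 25.45, β = 0.84·159.05 ≈ 133.60.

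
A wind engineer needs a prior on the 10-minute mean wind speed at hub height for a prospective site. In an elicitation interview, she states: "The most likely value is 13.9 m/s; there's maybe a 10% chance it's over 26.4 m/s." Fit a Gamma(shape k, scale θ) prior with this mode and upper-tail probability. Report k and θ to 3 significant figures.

k ≈ 5.65, θ ≈ 2.99

Gamma(k,θ) with k>1 has mode (k−1)θ, so θ = 13.9/(k−1).
Need P(X < 26.4) = 0.9 with θ tied to k this way. Start at k = 2, θ = 13.9: P(X<26.4) ≈ 0.566.
Too low — raise k to concentrate. Iterating converges to k ≈ 5.65.
Then θ = 13.9/(5.65−1) ≈ 2.99.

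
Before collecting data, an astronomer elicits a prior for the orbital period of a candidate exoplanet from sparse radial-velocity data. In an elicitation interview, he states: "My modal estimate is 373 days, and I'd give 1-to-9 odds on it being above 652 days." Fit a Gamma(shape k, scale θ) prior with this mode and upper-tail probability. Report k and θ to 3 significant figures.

Gamma(k,θ) with k>1 has mode (k−1)θ, so θ = 373/(k−1).
Need P(X < 652) = 0.9 with θ tied to k this way. Start at k = 2, θ = 373: P(X<652) ≈ 0.522.
Too low — raise k to concentrate. Iterating converges to k ≈ 7.09.
Then θ = 373/(7.09−1) ≈ 61.3.

k ≈ 7.09, θ ≈ 61.3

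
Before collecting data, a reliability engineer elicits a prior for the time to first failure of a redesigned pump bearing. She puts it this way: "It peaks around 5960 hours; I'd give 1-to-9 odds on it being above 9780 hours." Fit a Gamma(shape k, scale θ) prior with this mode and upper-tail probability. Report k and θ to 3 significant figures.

k ≈ 8.69, θ ≈ 776

Gamma(k,θ) with k>1 has mode (k−1)θ, so θ = 5960/(k−1).
Need P(X < 9780) = 0.9 with θ tied to k this way. Start at k = 2, θ = 5960: P(X<9780) ≈ 0.488.
Too low — raise k to concentrate. Iterating converges to k ≈ 8.69.
Then θ = 5960/(8.69−1) ≈ 776.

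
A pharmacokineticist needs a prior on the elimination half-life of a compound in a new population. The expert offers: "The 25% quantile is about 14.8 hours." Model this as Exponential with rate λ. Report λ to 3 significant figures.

P(T < 14.8) = 1 − e^(−λ·14.8) = 0.25, so λ = −ln(1−0.25)/14.8 = −ln(0.75)/14.8 = 0.0194.

λ ≈ 0.0194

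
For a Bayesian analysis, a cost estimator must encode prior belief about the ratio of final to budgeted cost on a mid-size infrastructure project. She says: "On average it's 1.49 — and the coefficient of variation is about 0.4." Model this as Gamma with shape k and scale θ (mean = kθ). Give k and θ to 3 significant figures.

For Gamma(k, scale θ): mean = kθ, variance = kθ², so CV = 1/√k.
CV = 0.4, hence k = 1/CV² = 6.25.
Then θ = mean/k = 1.49/6.25 = 0.238.

k ≈ 6.25, θ ≈ 0.238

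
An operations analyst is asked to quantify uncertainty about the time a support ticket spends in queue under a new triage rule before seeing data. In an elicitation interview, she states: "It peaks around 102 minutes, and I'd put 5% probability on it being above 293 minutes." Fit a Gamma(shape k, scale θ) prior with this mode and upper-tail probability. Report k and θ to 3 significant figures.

k ≈ 3.4, θ ≈ 42.6

Gamma(k,θ) with k>1 has mode (k−1)θ, so θ = 102/(k−1).
Need P(X < 293) = 0.95 with θ tied to k this way. Start at k = 2, θ = 102: P(X<293) ≈ 0.781.
Too low — raise k to concentrate. Iterating converges to k ≈ 3.4.
Then θ = 102/(3.4−1) ≈ 42.6.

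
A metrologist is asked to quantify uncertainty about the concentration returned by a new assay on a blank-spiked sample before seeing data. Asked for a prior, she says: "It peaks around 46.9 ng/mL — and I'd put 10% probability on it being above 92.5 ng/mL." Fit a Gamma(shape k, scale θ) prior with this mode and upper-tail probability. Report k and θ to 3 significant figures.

Gamma(k,θ) with k>1 has mode (k−1)θ, so θ = 46.9/(k−1).
Need P(X < 92.5) = 0.9 with θ tied to k this way. Start at k = 2, θ = 46.9: P(X<92.5) ≈ 0.586.
Too low — raise k to concentrate. Iterating converges to k ≈ 5.15.
Then θ = 46.9/(5.15−1) ≈ 11.3.

k ≈ 5.15, θ ≈ 11.3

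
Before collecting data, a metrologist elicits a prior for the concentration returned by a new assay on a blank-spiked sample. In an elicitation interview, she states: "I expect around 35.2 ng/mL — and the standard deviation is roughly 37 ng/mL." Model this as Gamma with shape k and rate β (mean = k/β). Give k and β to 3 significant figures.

k ≈ 0.905, β ≈ 0.0257

For Gamma(k, rate β): mean = k/β, variance = k/β², so CV = 1/√k.
CV = SD/mean = 37/35.2 = 1.051, hence k = 1/CV² = 0.905.
Then β = k/mean = 0.905/35.2 = 0.0257.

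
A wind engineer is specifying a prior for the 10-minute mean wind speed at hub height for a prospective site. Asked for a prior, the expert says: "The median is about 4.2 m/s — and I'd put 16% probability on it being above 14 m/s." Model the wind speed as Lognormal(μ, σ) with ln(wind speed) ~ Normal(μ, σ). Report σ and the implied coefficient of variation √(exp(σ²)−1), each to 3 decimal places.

If T ~ Lognormal(μ,σ) then ln T ~ Normal(μ,σ), so the p-quantile of ln T is μ + z_p·σ.
ln(4.2) = 1.435 and ln(14) = 2.639; z_{0.5} = 0, z_{0.84} = 0.9945.
σ = (2.639 − 1.435)/(0.9945 − (0)) = 1.211.
μ = 1.435 − (0)·1.211 = 1.435.
CV = √(exp(σ²)−1) = √(exp(1.4658)−1) = 1.825.

σ ≈ 1.211, CV ≈ 1.825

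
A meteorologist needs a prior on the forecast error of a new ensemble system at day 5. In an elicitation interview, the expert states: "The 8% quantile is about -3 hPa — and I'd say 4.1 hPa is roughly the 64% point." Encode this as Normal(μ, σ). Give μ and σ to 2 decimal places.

μ = 2.66, σ = 4.03

For Normal(μ,σ), the p-quantile is μ + z_p·σ. Here z_{0.08} = -1.405, z_{0.64} = 0.3585.
So -3 = μ − 1.405σ and 4.1 = μ + 0.3585σ.
Subtracting: σ = (4.1 − -3)/(0.3585 − (-1.405)) = 4.03.
Then μ = -3 − (-1.405)·4.03 = 2.66.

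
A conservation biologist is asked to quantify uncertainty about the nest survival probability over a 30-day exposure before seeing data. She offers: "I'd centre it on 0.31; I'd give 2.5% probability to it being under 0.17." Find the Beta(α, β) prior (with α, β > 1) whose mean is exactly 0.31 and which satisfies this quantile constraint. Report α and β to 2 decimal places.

α ≈ 10.78, β ≈ 23.99

With mean 0.31 fixed, write α = 0.31s, β = 0.69s where s = α+β.
Need P(θ < 0.17) = 0.025 under Beta(0.31s, 0.69s). Normal approximation: (q−m)/√(m(1−m)/s) ≈ z_{0.025} = -1.96, so s ≈ 0.31·0.69·(-1.96)²/(0.17−0.31)² = 41.9.
At s = 41.9: P(θ<0.17) ≈ 0.015. Adjusting to match 0.025 gives s ≈ 34.77.
So α = 0.31·34.77 ≈ 10.78, β = 0.69·34.77 ≈ 23.99.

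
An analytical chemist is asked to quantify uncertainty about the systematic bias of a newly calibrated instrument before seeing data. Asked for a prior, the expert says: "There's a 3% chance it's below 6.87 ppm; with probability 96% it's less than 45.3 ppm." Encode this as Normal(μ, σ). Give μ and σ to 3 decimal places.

The p-quantile of Normal(μ,σ) is μ + z_p·σ, with z_{0.03} = -1.881 and z_{0.96} = 1.751.
Eliminate σ: μ = (z₂·x₁ − z₁·x₂)/(z₂ − z₁) = (1.751·6.87 − (-1.881)·45.3)/3.631 = 26.773.
Then σ = (x₂ − x₁)/(z₂ − z₁) = (45.3 − 6.87)/3.631 = 10.582.

μ = 26.773, σ = 10.582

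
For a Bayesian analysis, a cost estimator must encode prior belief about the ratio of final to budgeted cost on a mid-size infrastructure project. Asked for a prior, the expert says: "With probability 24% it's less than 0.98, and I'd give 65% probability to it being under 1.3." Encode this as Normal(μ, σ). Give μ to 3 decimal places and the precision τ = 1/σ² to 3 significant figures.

The p-quantile of Normal(μ,σ) is μ + z_p·σ, with z_{0.24} = -0.7063 and z_{0.65} = 0.3853.
Eliminate σ: μ = (z₂·x₁ − z₁·x₂)/(z₂ − z₁) = (0.3853·0.98 − (-0.7063)·1.3)/1.092 = 1.187.
Then σ = (x₂ − x₁)/(z₂ − z₁) = (1.3 − 0.98)/1.092 = 0.293.
Precision τ = 1/σ² = 1/0.2931² = 11.6.

μ = 1.187, τ = 11.6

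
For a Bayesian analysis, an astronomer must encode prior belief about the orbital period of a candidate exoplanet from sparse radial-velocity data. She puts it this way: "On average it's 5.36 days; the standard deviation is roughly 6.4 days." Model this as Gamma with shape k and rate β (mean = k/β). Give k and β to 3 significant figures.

k ≈ 0.701, β ≈ 0.131

For Gamma(k, rate β): mean = k/β, variance = k/β², so CV = 1/√k.
CV = SD/mean = 6.4/5.36 = 1.194, hence k = 1/CV² = 0.701.
Then β = k/mean = 0.701/5.36 = 0.131.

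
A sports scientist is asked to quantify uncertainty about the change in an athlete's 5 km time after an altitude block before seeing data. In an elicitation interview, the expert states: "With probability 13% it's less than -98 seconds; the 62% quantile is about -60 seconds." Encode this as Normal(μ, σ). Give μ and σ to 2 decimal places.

The p-quantile of Normal(μ,σ) is μ + z_p·σ, with z_{0.13} = -1.126 and z_{0.62} = 0.3055.
Eliminate σ: μ = (z₂·x₁ − z₁·x₂)/(z₂ − z₁) = (0.3055·-98 − (-1.126)·-60)/1.432 = -68.11.
Then σ = (x₂ − x₁)/(z₂ − z₁) = (-60 − -98)/1.432 = 26.54.

μ = -68.11, σ = 26.54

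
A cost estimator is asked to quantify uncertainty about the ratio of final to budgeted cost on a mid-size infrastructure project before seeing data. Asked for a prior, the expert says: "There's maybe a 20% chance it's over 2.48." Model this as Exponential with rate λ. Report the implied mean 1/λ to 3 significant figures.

mean ≈ 1.54

P(T > 2.48) = e^(−λ·2.48) = 0.2, so λ = −ln(0.2)/2.48 = 0.649.
Mean = 1/λ = 1.54.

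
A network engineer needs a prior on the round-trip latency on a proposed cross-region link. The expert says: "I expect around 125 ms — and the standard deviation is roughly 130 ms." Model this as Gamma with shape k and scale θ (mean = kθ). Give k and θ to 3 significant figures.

k ≈ 0.925, θ ≈ 135

For Gamma(k, scale θ): mean = kθ, variance = kθ², so CV = 1/√k.
CV = SD/mean = 130/125 = 1.04, hence k = 1/CV² = 0.925.
Then θ = mean/k = 125/0.925 = 135.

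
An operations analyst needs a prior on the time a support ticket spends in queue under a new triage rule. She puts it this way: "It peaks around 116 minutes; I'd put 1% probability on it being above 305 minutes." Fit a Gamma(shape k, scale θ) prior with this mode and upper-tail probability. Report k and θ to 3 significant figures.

k ≈ 5.97, θ ≈ 23.4

Gamma(k,θ) with k>1 has mode (k−1)θ, so θ = 116/(k−1).
Need P(X < 305) = 0.99 with θ tied to k this way. Start at k = 2, θ = 116: P(X<305) ≈ 0.738.
Too low — raise k to concentrate. Iterating converges to k ≈ 5.97.
Then θ = 116/(5.97−1) ≈ 23.4.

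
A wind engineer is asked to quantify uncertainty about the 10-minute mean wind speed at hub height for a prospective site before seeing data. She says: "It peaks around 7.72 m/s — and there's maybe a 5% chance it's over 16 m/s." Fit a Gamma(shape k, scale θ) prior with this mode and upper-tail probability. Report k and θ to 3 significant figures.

k ≈ 6.21, θ ≈ 1.48

Gamma(k,θ) with k>1 has mode (k−1)θ, so θ = 7.72/(k−1).
Need P(X < 16) = 0.95 with θ tied to k this way. Start at k = 2, θ = 7.72: P(X<16) ≈ 0.613.
Too low — raise k to concentrate. Iterating converges to k ≈ 6.21.
Then θ = 7.72/(6.21−1) ≈ 1.48.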